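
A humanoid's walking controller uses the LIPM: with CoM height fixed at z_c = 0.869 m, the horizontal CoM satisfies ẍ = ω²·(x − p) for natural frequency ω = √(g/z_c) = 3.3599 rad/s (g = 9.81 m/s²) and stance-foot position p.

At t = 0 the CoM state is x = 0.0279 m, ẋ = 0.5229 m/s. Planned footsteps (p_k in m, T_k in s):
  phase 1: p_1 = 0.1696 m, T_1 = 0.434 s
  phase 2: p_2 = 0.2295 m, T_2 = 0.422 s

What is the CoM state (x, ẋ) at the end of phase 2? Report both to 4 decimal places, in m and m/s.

x = 0.2138, ẋ = 0.0523

phase 1: p=0.1696, T=0.434, ωT=1.458197, cosh=2.265428, sinh=2.032773; start (x,ẋ)=(0.027900, 0.522900) → end (x,ẋ)=(0.164948, 0.216794)
phase 2: p=0.2295, T=0.422, ωT=1.417878, cosh=2.185289, sinh=1.943061; start (x,ẋ)=(0.164948, 0.216794) → end (x,ẋ)=(0.213810, 0.052333)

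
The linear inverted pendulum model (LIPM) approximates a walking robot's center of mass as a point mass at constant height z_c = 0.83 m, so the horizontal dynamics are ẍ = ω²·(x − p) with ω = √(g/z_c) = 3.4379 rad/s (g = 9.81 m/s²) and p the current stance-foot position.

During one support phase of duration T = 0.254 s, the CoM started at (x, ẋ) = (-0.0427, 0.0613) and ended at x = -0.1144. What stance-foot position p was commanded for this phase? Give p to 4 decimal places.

ωT = 3.4379·0.254 = 0.873227; cosh(ωT) = 1.406113, sinh(ωT) = 0.988511
x(T) = p + (x₀−p)·cosh(ωT) + (ẋ₀/ω)·sinh(ωT) ⇒ p·(1 − cosh) = x(T) − x₀·cosh − (ẋ₀/ω)·sinh
numerator   = -0.1144 − (-0.0427)·1.406113 − (0.0613/3.4379)·0.988511 = -0.071985
denominator = 1 − 1.406113 = -0.406113
p = -0.071985 / -0.406113 = 0.1773

p = 0.1773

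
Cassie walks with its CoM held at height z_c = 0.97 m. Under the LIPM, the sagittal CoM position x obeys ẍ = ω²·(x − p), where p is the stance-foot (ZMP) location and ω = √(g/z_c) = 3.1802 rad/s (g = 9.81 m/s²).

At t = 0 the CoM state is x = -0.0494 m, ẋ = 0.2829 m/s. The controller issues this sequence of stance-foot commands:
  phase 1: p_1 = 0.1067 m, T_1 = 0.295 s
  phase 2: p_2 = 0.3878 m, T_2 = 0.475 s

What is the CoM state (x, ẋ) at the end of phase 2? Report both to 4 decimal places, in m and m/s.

phase 1: p=0.1067, T=0.295, ωT=0.938159, cosh=1.473310, sinh=1.081963; start (x,ẋ)=(-0.049400, 0.282900) → end (x,ẋ)=(-0.027036, -0.120318)
phase 2: p=0.3878, T=0.475, ωT=1.510595, cosh=2.375102, sinh=2.154323; start (x,ẋ)=(-0.027036, -0.120318) → end (x,ẋ)=(-0.678983, -3.127884)

x = -0.6790, ẋ = -3.1279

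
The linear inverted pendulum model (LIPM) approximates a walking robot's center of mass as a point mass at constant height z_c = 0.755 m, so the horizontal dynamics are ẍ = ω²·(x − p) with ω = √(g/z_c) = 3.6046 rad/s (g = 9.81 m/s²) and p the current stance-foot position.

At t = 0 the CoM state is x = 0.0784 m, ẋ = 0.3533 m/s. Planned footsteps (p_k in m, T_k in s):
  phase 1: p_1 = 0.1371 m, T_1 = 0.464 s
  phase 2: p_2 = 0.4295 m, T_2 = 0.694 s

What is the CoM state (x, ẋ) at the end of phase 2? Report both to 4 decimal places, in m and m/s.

x = -0.0902, ẋ = -1.7784

phase 1: p=0.1371, T=0.464, ωT=1.672534, cosh=2.756709, sinh=2.568939; start (x,ẋ)=(0.078400, 0.353300) → end (x,ẋ)=(0.227072, 0.430384)
phase 2: p=0.4295, T=0.694, ωT=2.501592, cosh=6.141932, sinh=6.059977; start (x,ẋ)=(0.227072, 0.430384) → end (x,ẋ)=(-0.090246, -1.778404)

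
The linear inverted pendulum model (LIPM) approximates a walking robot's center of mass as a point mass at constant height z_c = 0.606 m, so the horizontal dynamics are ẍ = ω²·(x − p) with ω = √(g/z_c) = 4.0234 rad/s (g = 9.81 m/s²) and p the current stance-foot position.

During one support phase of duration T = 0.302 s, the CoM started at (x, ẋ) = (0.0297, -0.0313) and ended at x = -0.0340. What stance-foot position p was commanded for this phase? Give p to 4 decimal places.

ωT = 4.0234·0.302 = 1.215067; cosh(ωT) = 1.833605, sinh(ωT) = 1.536915
x(T) = p + (x₀−p)·cosh(ωT) + (ẋ₀/ω)·sinh(ωT) ⇒ p·(1 − cosh) = x(T) − x₀·cosh − (ẋ₀/ω)·sinh
numerator   = -0.0340 − (0.0297)·1.833605 − (-0.0313/4.0234)·1.536915 = -0.076502
denominator = 1 − 1.833605 = -0.833605
p = -0.076502 / -0.833605 = 0.0918

p = 0.0918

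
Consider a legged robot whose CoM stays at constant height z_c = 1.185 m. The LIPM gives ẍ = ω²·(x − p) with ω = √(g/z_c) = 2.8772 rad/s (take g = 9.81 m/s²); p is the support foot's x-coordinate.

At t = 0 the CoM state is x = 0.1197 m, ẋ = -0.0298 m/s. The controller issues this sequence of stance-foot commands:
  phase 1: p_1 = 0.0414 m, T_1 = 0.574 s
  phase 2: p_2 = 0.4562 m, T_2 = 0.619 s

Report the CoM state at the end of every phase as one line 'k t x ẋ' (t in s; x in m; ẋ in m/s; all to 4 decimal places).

phase 1: p=0.0414, T=0.574, ωT=1.651513, cosh=2.703311, sinh=2.511552; start (x,ẋ)=(0.119700, -0.029800) → end (x,ẋ)=(0.227056, 0.485256)
phase 2: p=0.4562, T=0.619, ωT=1.780987, cosh=3.052091, sinh=2.883620; start (x,ẋ)=(0.227056, 0.485256) → end (x,ẋ)=(0.243171, -0.420103)

1 0.5740 0.2271 0.4853
2 1.1930 0.2432 -0.4201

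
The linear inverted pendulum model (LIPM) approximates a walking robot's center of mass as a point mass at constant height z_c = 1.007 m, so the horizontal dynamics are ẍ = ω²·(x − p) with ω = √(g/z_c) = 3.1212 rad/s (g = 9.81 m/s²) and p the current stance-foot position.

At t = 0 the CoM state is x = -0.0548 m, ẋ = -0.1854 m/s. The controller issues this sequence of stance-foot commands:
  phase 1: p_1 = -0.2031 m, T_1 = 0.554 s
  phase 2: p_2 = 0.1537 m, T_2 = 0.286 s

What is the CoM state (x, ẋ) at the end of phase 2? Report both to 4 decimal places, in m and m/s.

phase 1: p=-0.2031, T=0.554, ωT=1.729145, cosh=2.906634, sinh=2.729198; start (x,ẋ)=(-0.054800, -0.185400) → end (x,ẋ)=(0.065839, 0.724385)
phase 2: p=0.1537, T=0.286, ωT=0.892663, cosh=1.425594, sinh=1.016030; start (x,ẋ)=(0.065839, 0.724385) → end (x,ẋ)=(0.264251, 0.754050)

x = 0.2643, ẋ = 0.7541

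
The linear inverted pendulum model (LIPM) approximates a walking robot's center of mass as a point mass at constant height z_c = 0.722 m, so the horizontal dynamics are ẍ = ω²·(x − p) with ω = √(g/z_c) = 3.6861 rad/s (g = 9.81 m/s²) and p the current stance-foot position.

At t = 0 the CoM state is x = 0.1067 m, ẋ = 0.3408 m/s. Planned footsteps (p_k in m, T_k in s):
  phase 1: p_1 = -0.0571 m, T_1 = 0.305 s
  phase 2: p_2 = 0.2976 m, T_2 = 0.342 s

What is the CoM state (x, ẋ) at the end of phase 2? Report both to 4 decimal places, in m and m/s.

phase 1: p=-0.0571, T=0.305, ωT=1.124261, cosh=1.701416, sinh=1.376524; start (x,ẋ)=(0.106700, 0.340800) → end (x,ẋ)=(0.348859, 1.410964)
phase 2: p=0.2976, T=0.342, ωT=1.260646, cosh=1.905586, sinh=1.622115; start (x,ẋ)=(0.348859, 1.410964) → end (x,ẋ)=(1.016191, 2.995206)

x = 1.0162, ẋ = 2.9952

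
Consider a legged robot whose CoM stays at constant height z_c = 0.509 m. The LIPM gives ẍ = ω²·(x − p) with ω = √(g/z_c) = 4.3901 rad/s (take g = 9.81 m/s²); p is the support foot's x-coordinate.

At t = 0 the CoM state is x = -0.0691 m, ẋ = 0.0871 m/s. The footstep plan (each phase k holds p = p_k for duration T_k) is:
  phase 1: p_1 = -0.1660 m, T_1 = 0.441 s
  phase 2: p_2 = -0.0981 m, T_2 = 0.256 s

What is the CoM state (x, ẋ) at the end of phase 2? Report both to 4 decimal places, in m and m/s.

x = 1.0330, ẋ = 5.0466

phase 1: p=-0.1660, T=0.441, ωT=1.936034, cosh=3.537741, sinh=3.393466; start (x,ẋ)=(-0.069100, 0.087100) → end (x,ẋ)=(0.244134, 1.751720)
phase 2: p=-0.0981, T=0.256, ωT=1.123866, cosh=1.700873, sinh=1.375852; start (x,ẋ)=(0.244134, 1.751720) → end (x,ẋ)=(1.032983, 5.046589)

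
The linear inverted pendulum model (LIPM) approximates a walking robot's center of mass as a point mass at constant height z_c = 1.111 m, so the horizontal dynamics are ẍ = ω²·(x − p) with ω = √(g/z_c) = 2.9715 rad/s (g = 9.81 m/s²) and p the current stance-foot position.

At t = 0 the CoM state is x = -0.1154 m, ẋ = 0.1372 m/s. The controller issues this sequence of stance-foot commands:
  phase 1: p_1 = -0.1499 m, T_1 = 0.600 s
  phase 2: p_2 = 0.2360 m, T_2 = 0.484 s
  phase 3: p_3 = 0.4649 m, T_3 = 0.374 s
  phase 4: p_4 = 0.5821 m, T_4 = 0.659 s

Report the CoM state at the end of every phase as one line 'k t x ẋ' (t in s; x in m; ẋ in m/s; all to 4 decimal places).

phase 1: p=-0.1499, T=0.600, ωT=1.782900, cosh=3.057614, sinh=2.889464; start (x,ẋ)=(-0.115400, 0.137200) → end (x,ẋ)=(0.089000, 0.715723)
phase 2: p=0.2360, T=0.484, ωT=1.438206, cosh=2.225242, sinh=1.987889; start (x,ẋ)=(0.089000, 0.715723) → end (x,ẋ)=(0.387697, 0.724326)
phase 3: p=0.4649, T=0.374, ωT=1.111341, cosh=1.683774, sinh=1.354656; start (x,ẋ)=(0.387697, 0.724326) → end (x,ẋ)=(0.665116, 0.908832)
phase 4: p=0.5821, T=0.659, ωT=1.958218, cosh=3.613900, sinh=3.472791; start (x,ẋ)=(0.665116, 0.908832) → end (x,ẋ)=(1.944262, 4.141101)

1 0.6000 0.0890 0.7157
2 1.0840 0.3877 0.7243
3 1.4580 0.6651 0.9088
4 2.1170 1.9443 4.1411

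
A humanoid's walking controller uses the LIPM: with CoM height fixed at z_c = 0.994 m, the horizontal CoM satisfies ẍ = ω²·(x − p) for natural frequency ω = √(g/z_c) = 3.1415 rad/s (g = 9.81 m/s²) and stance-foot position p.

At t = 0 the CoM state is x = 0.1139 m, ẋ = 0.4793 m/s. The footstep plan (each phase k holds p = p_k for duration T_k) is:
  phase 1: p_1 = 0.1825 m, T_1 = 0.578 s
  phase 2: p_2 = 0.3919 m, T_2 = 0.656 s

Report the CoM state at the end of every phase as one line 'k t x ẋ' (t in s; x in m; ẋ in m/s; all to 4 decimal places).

phase 1: p=0.1825, T=0.578, ωT=1.815787, cosh=3.154310, sinh=2.991601; start (x,ẋ)=(0.113900, 0.479300) → end (x,ẋ)=(0.422544, 0.867150)
phase 2: p=0.3919, T=0.656, ωT=2.060824, cosh=3.989893, sinh=3.862544; start (x,ẋ)=(0.422544, 0.867150) → end (x,ẋ)=(1.580347, 3.831679)

1 0.5780 0.4225 0.8672
2 1.2340 1.5803 3.8317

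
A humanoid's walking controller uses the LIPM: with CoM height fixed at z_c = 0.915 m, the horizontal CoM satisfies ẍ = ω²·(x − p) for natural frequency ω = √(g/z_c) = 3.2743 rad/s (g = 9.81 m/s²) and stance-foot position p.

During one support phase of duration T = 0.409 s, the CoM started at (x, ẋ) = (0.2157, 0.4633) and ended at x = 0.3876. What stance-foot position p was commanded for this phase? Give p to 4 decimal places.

p = 0.2922

ωT = 3.2743·0.409 = 1.339189; cosh(ωT) = 2.039002, sinh(ωT) = 1.776944
x(T) = p + (x₀−p)·cosh(ωT) + (ẋ₀/ω)·sinh(ωT) ⇒ p·(1 − cosh) = x(T) − x₀·cosh − (ẋ₀/ω)·sinh
numerator   = 0.3876 − (0.2157)·2.039002 − (0.4633/3.2743)·1.776944 = -0.303643
denominator = 1 − 2.039002 = -1.039002
p = -0.303643 / -1.039002 = 0.2922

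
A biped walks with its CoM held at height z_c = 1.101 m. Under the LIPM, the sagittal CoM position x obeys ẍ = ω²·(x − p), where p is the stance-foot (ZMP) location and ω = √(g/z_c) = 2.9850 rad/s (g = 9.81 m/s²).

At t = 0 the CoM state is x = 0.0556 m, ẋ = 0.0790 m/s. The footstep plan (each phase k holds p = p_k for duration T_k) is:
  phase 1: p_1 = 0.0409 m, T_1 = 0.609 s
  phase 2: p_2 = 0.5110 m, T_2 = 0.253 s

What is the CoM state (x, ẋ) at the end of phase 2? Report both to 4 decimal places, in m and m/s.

x = 0.1697, ẋ = -0.3568

phase 1: p=0.0409, T=0.609, ωT=1.817865, cosh=3.160534, sinh=2.998162; start (x,ẋ)=(0.055600, 0.079000) → end (x,ẋ)=(0.166708, 0.381240)
phase 2: p=0.5110, T=0.253, ωT=0.755205, cosh=1.298981, sinh=0.829067; start (x,ẋ)=(0.166708, 0.381240) → end (x,ẋ)=(0.169659, -0.356818)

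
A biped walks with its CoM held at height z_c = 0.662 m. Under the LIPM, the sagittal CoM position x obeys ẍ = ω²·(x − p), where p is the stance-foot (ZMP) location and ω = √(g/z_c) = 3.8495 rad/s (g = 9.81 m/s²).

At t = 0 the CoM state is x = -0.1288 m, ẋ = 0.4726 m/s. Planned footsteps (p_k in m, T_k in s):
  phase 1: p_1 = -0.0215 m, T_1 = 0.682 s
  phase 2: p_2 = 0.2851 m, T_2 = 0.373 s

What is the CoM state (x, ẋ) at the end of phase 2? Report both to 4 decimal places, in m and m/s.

phase 1: p=-0.0215, T=0.682, ωT=2.625359, cosh=6.940972, sinh=6.868559; start (x,ẋ)=(-0.128800, 0.472600) → end (x,ẋ)=(0.076981, 0.443236)
phase 2: p=0.2851, T=0.373, ωT=1.435863, cosh=2.220591, sinh=1.982682; start (x,ẋ)=(0.076981, 0.443236) → end (x,ẋ)=(0.051241, -0.604187)

x = 0.0512, ẋ = -0.6042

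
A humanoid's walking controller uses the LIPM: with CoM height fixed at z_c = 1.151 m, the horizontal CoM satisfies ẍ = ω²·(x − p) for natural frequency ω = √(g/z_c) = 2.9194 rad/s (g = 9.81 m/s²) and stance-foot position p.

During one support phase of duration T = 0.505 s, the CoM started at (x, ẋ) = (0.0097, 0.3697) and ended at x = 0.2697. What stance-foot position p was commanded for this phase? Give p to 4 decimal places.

ωT = 2.9194·0.505 = 1.474297; cosh(ωT) = 2.298452, sinh(ωT) = 2.069512
x(T) = p + (x₀−p)·cosh(ωT) + (ẋ₀/ω)·sinh(ωT) ⇒ p·(1 − cosh) = x(T) − x₀·cosh − (ẋ₀/ω)·sinh
numerator   = 0.2697 − (0.0097)·2.298452 − (0.3697/2.9194)·2.069512 = -0.014669
denominator = 1 − 2.298452 = -1.298452
p = -0.014669 / -1.298452 = 0.0113

p = 0.0113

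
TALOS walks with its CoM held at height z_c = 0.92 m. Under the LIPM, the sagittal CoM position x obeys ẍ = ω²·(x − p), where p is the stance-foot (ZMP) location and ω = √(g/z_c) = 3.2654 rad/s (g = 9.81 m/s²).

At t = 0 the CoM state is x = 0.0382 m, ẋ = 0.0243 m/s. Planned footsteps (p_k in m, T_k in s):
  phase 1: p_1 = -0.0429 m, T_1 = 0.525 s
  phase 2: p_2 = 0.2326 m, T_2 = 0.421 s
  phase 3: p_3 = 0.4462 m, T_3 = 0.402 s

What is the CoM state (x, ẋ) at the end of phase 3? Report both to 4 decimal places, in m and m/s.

phase 1: p=-0.0429, T=0.525, ωT=1.714335, cosh=2.866532, sinh=2.686449; start (x,ẋ)=(0.038200, 0.024300) → end (x,ẋ)=(0.209567, 0.781093)
phase 2: p=0.2326, T=0.421, ωT=1.374733, cosh=2.103465, sinh=1.850558; start (x,ẋ)=(0.209567, 0.781093) → end (x,ẋ)=(0.626810, 1.503820)
phase 3: p=0.4462, T=0.402, ωT=1.312691, cosh=1.992627, sinh=1.723532; start (x,ẋ)=(0.626810, 1.503820) → end (x,ẋ)=(1.599830, 4.013031)

x = 1.5998, ẋ = 4.0130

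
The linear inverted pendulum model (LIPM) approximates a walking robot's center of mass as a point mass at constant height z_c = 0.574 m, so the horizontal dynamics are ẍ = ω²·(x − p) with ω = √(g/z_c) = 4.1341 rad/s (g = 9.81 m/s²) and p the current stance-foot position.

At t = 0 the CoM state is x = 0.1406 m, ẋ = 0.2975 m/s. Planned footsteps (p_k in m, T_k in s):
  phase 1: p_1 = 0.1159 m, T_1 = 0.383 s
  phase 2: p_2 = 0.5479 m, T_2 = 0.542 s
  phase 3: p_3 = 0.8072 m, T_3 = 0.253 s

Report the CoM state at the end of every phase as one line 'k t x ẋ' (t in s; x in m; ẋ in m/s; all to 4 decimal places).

phase 1: p=0.1159, T=0.383, ωT=1.583360, cosh=2.538291, sinh=2.333007; start (x,ẋ)=(0.140600, 0.297500) → end (x,ẋ)=(0.346485, 0.993370)
phase 2: p=0.5479, T=0.542, ωT=2.240682, cosh=4.753064, sinh=4.646678; start (x,ẋ)=(0.346485, 0.993370) → end (x,ẋ)=(0.707096, 0.852397)
phase 3: p=0.8072, T=0.253, ωT=1.045927, cosh=1.598701, sinh=1.247335; start (x,ẋ)=(0.707096, 0.852397) → end (x,ẋ)=(0.904348, 0.846531)

1 0.3830 0.3465 0.9934
2 0.9250 0.7071 0.8524
3 1.1780 0.9043 0.8465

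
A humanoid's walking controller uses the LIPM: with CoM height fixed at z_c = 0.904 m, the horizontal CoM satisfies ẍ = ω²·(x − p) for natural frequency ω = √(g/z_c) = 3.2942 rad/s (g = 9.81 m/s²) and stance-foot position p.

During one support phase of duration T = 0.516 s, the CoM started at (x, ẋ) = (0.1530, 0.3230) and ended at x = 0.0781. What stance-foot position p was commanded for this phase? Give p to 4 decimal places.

ωT = 3.2942·0.516 = 1.699807; cosh(ωT) = 2.827805, sinh(ωT) = 2.645087
x(T) = p + (x₀−p)·cosh(ωT) + (ẋ₀/ω)·sinh(ωT) ⇒ p·(1 − cosh) = x(T) − x₀·cosh − (ẋ₀/ω)·sinh
numerator   = 0.0781 − (0.1530)·2.827805 − (0.3230/3.2942)·2.645087 = -0.613908
denominator = 1 − 2.827805 = -1.827805
p = -0.613908 / -1.827805 = 0.3359

p = 0.3359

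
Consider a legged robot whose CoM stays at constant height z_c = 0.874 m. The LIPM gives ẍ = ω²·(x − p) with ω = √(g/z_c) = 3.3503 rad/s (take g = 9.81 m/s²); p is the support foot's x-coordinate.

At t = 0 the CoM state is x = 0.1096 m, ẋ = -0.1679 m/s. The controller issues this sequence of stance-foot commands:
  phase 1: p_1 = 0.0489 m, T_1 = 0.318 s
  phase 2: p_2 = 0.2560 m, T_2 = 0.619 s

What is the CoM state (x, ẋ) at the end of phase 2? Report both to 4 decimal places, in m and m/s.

x = -0.4562, ẋ = -2.3150

phase 1: p=0.0489, T=0.318, ωT=1.065395, cosh=1.623289, sinh=1.278697; start (x,ẋ)=(0.109600, -0.167900) → end (x,ẋ)=(0.083352, -0.012510)
phase 2: p=0.2560, T=0.619, ωT=2.073836, cosh=4.040491, sinh=3.914788; start (x,ẋ)=(0.083352, -0.012510) → end (x,ẋ)=(-0.456201, -2.314951)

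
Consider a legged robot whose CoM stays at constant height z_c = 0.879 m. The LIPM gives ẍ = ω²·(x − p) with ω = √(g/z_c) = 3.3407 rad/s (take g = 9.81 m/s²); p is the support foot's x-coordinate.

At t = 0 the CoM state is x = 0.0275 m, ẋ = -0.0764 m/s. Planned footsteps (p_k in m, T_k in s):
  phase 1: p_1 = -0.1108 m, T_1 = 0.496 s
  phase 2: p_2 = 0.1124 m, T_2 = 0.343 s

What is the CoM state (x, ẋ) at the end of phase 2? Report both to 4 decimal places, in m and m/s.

phase 1: p=-0.1108, T=0.496, ωT=1.656987, cosh=2.717101, sinh=2.526388; start (x,ẋ)=(0.027500, -0.076400) → end (x,ẋ)=(0.207198, 0.959652)
phase 2: p=0.1124, T=0.343, ωT=1.145860, cosh=1.731548, sinh=1.413598; start (x,ẋ)=(0.207198, 0.959652) → end (x,ẋ)=(0.682618, 2.109358)

x = 0.6826, ẋ = 2.1094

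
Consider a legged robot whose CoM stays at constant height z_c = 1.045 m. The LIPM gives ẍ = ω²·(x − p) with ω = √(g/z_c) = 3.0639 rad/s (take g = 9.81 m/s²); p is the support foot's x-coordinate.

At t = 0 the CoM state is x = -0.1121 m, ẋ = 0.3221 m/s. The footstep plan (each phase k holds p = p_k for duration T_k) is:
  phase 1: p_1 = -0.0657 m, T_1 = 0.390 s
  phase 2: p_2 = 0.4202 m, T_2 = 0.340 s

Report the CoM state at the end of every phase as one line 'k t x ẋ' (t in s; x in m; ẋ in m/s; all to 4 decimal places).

1 0.3900 0.0084 0.3675
2 0.7300 -0.0873 -0.9799

phase 1: p=-0.0657, T=0.390, ωT=1.194921, cosh=1.803012, sinh=1.500284; start (x,ẋ)=(-0.112100, 0.322100) → end (x,ẋ)=(0.008361, 0.367462)
phase 2: p=0.4202, T=0.340, ωT=1.041726, cosh=1.593475, sinh=1.240630; start (x,ẋ)=(0.008361, 0.367462) → end (x,ẋ)=(-0.087262, -0.979925)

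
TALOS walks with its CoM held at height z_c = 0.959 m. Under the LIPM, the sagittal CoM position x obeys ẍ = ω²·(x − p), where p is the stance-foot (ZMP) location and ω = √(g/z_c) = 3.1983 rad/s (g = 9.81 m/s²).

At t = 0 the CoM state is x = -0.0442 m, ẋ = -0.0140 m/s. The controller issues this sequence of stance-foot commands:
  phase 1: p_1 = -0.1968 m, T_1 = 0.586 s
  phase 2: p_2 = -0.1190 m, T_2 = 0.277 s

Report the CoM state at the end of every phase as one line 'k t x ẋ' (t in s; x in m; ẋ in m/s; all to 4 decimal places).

1 0.5860 0.2981 1.5059
2 0.8630 0.9467 3.4792

phase 1: p=-0.1968, T=0.586, ωT=1.874204, cosh=3.334553, sinh=3.181076; start (x,ẋ)=(-0.044200, -0.014000) → end (x,ẋ)=(0.298128, 1.505874)
phase 2: p=-0.1190, T=0.277, ωT=0.885929, cosh=1.418784, sinh=1.006453; start (x,ẋ)=(0.298128, 1.505874) → end (x,ẋ)=(0.946689, 3.479220)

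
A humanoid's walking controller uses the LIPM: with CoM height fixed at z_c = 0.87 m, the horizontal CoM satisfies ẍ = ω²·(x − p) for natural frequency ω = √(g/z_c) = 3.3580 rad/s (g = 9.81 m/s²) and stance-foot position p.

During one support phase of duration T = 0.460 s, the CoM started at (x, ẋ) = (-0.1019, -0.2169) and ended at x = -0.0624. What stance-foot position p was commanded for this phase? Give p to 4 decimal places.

ωT = 3.3580·0.460 = 1.544680; cosh(ωT) = 2.449926, sinh(ωT) = 2.236546
x(T) = p + (x₀−p)·cosh(ωT) + (ẋ₀/ω)·sinh(ωT) ⇒ p·(1 − cosh) = x(T) − x₀·cosh − (ẋ₀/ω)·sinh
numerator   = -0.0624 − (-0.1019)·2.449926 − (-0.2169/3.3580)·2.236546 = 0.331710
denominator = 1 − 2.449926 = -1.449926
p = 0.331710 / -1.449926 = -0.2288

p = -0.2288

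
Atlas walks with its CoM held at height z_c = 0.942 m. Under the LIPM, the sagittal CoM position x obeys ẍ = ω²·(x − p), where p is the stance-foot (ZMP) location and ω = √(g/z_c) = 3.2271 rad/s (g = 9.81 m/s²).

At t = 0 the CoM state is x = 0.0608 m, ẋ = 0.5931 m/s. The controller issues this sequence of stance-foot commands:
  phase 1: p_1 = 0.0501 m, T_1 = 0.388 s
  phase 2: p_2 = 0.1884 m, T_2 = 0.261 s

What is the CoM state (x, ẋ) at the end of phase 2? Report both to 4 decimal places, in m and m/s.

x = 0.7771, ẋ = 2.1608

phase 1: p=0.0501, T=0.388, ωT=1.252115, cosh=1.891816, sinh=1.605916; start (x,ẋ)=(0.060800, 0.593100) → end (x,ẋ)=(0.365489, 1.177488)
phase 2: p=0.1884, T=0.261, ωT=0.842273, cosh=1.376184, sinh=0.945454; start (x,ẋ)=(0.365489, 1.177488) → end (x,ẋ)=(0.777080, 2.160754)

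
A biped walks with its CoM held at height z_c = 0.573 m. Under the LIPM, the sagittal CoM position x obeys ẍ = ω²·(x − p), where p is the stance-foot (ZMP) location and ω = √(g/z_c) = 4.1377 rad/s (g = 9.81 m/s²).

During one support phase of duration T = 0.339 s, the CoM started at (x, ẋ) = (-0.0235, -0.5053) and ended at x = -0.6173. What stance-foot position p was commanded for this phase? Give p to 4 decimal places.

ωT = 4.1377·0.339 = 1.402680; cosh(ωT) = 2.156010, sinh(ωT) = 1.910073
x(T) = p + (x₀−p)·cosh(ωT) + (ẋ₀/ω)·sinh(ωT) ⇒ p·(1 − cosh) = x(T) − x₀·cosh − (ẋ₀/ω)·sinh
numerator   = -0.6173 − (-0.0235)·2.156010 − (-0.5053/4.1377)·1.910073 = -0.333374
denominator = 1 − 2.156010 = -1.156010
p = -0.333374 / -1.156010 = 0.2884

p = 0.2884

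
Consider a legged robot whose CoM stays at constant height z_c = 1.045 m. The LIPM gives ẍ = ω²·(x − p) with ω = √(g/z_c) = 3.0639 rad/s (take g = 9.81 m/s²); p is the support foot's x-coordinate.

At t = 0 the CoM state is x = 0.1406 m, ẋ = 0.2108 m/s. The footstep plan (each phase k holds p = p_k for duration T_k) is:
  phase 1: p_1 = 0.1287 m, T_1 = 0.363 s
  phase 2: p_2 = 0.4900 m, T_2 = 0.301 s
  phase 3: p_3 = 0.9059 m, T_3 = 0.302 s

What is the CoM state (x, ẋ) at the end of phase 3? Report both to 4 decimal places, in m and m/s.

x = -0.0987, ẋ = -2.3892

phase 1: p=0.1287, T=0.363, ωT=1.112196, cosh=1.684932, sinh=1.356096; start (x,ẋ)=(0.140600, 0.210800) → end (x,ẋ)=(0.242052, 0.404628)
phase 2: p=0.4900, T=0.301, ωT=0.922234, cosh=1.456266, sinh=1.058636; start (x,ẋ)=(0.242052, 0.404628) → end (x,ẋ)=(0.268728, -0.214989)
phase 3: p=0.9059, T=0.302, ωT=0.925298, cosh=1.459516, sinh=1.063103; start (x,ẋ)=(0.268728, -0.214989) → end (x,ẋ)=(-0.098659, -2.389203)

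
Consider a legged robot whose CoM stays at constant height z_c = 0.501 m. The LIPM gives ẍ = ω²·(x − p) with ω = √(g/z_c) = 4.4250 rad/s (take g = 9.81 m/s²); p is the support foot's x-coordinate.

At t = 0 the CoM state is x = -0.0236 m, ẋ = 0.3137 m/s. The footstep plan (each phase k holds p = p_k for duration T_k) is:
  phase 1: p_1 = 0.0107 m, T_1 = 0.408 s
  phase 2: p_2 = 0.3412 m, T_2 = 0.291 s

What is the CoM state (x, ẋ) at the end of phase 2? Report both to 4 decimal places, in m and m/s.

phase 1: p=0.0107, T=0.408, ωT=1.805400, cosh=3.123406, sinh=2.958998; start (x,ẋ)=(-0.023600, 0.313700) → end (x,ẋ)=(0.113338, 0.530703)
phase 2: p=0.3412, T=0.291, ωT=1.287675, cosh=1.950131, sinh=1.674219; start (x,ẋ)=(0.113338, 0.530703) → end (x,ẋ)=(0.097634, -0.653154)

x = 0.0976, ẋ = -0.6532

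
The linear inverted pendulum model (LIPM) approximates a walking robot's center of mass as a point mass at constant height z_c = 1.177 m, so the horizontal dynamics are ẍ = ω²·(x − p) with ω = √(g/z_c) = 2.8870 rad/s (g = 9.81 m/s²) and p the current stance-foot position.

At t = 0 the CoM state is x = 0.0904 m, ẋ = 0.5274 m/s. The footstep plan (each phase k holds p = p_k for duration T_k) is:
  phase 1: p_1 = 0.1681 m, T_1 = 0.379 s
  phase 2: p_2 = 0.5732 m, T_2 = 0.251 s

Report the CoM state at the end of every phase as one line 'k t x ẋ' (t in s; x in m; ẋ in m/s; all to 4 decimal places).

1 0.3790 0.2813 0.5785
2 0.6300 0.3595 0.0715

phase 1: p=0.1681, T=0.379, ωT=1.094173, cosh=1.660764, sinh=1.325948; start (x,ẋ)=(0.090400, 0.527400) → end (x,ẋ)=(0.281284, 0.578451)
phase 2: p=0.5732, T=0.251, ωT=0.724637, cosh=1.274241, sinh=0.789741; start (x,ẋ)=(0.281284, 0.578451) → end (x,ẋ)=(0.359464, 0.071522)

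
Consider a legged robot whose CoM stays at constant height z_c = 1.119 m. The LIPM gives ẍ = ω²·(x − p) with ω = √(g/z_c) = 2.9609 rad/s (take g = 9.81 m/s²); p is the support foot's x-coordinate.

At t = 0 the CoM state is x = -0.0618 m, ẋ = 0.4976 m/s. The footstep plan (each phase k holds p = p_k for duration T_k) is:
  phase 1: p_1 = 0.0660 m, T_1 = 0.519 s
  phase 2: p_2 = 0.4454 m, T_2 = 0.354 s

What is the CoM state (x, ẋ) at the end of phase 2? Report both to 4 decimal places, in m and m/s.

x = 0.0936, ẋ = -0.5818

phase 1: p=0.0660, T=0.519, ωT=1.536707, cosh=2.432172, sinh=2.217084; start (x,ẋ)=(-0.061800, 0.497600) → end (x,ẋ)=(0.127765, 0.371298)
phase 2: p=0.4454, T=0.354, ωT=1.048159, cosh=1.601488, sinh=1.250906; start (x,ẋ)=(0.127765, 0.371298) → end (x,ẋ)=(0.093575, -0.581830)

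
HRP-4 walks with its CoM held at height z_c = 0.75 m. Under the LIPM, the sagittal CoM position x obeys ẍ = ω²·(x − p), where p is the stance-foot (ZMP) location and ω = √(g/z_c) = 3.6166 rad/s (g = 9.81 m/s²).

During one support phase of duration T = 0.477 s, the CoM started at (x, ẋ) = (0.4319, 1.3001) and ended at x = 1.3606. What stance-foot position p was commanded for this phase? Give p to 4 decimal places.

p = 0.4573

ωT = 3.6166·0.477 = 1.725118; cosh(ωT) = 2.895668, sinh(ωT) = 2.717516
x(T) = p + (x₀−p)·cosh(ωT) + (ẋ₀/ω)·sinh(ωT) ⇒ p·(1 − cosh) = x(T) − x₀·cosh − (ẋ₀/ω)·sinh
numerator   = 1.3606 − (0.4319)·2.895668 − (1.3001/3.6166)·2.717516 = -0.866935
denominator = 1 − 2.895668 = -1.895668
p = -0.866935 / -1.895668 = 0.4573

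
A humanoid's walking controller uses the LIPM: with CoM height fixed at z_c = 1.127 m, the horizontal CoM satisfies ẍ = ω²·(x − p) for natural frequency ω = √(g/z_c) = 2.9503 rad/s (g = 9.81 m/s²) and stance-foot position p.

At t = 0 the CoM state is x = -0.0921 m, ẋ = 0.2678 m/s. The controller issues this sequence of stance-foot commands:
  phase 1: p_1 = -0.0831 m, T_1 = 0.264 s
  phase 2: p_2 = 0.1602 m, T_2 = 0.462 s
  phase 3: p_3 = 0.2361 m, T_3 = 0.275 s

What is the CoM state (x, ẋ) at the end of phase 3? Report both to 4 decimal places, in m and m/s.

phase 1: p=-0.0831, T=0.264, ωT=0.778879, cosh=1.318974, sinh=0.860054; start (x,ẋ)=(-0.092100, 0.267800) → end (x,ẋ)=(-0.016903, 0.330385)
phase 2: p=0.1602, T=0.462, ωT=1.363039, cosh=2.081966, sinh=1.826084; start (x,ẋ)=(-0.016903, 0.330385) → end (x,ẋ)=(-0.004032, -0.266294)
phase 3: p=0.2361, T=0.275, ωT=0.811333, cosh=1.347586, sinh=0.903320; start (x,ẋ)=(-0.004032, -0.266294) → end (x,ẋ)=(-0.169032, -0.998821)

x = -0.1690, ẋ = -0.9988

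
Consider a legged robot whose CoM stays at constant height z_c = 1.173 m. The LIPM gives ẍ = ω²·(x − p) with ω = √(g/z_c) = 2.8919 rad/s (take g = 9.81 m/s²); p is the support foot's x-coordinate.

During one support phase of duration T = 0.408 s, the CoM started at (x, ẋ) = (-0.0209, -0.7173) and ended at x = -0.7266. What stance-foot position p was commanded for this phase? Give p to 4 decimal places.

p = 0.4149

ωT = 2.8919·0.408 = 1.179895; cosh(ωT) = 1.780672, sinh(ωT) = 1.473361
x(T) = p + (x₀−p)·cosh(ωT) + (ẋ₀/ω)·sinh(ωT) ⇒ p·(1 − cosh) = x(T) − x₀·cosh − (ẋ₀/ω)·sinh
numerator   = -0.7266 − (-0.0209)·1.780672 − (-0.7173/2.8919)·1.473361 = -0.323935
denominator = 1 − 1.780672 = -0.780672
p = -0.323935 / -0.780672 = 0.4149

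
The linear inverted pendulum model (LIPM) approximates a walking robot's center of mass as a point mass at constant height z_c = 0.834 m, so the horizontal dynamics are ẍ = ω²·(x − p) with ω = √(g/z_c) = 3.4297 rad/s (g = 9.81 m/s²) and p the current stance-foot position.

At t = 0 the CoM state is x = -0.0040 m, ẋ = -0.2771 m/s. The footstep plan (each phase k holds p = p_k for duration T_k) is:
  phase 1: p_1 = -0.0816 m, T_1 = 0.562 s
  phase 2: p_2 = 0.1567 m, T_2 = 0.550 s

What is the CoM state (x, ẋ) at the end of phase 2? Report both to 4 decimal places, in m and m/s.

x = -0.7178, ẋ = -2.8874

phase 1: p=-0.0816, T=0.562, ωT=1.927491, cosh=3.508881, sinh=3.363368; start (x,ẋ)=(-0.004000, -0.277100) → end (x,ẋ)=(-0.081052, -0.077168)
phase 2: p=0.1567, T=0.550, ωT=1.886335, cosh=3.373390, sinh=3.221763; start (x,ẋ)=(-0.081052, -0.077168) → end (x,ẋ)=(-0.717819, -2.887398)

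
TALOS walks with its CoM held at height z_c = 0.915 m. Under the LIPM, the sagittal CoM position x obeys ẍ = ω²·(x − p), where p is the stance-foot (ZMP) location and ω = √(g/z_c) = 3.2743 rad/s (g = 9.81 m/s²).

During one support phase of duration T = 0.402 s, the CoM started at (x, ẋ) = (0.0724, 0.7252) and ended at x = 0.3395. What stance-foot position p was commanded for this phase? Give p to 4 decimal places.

p = 0.1888

ωT = 3.2743·0.402 = 1.316269; cosh(ωT) = 1.998807, sinh(ωT) = 1.730673
x(T) = p + (x₀−p)·cosh(ωT) + (ẋ₀/ω)·sinh(ωT) ⇒ p·(1 − cosh) = x(T) − x₀·cosh − (ẋ₀/ω)·sinh
numerator   = 0.3395 − (0.0724)·1.998807 − (0.7252/3.2743)·1.730673 = -0.188527
denominator = 1 − 1.998807 = -0.998807
p = -0.188527 / -0.998807 = 0.1888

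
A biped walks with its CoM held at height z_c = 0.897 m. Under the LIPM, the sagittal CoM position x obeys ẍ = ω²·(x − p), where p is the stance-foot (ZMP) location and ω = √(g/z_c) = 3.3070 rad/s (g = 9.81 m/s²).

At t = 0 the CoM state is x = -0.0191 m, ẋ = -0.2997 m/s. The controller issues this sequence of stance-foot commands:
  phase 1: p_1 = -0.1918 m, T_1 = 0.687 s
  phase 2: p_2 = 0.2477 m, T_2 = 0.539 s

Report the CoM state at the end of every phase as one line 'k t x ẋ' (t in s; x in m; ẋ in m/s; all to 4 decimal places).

1 0.6870 0.2197 1.2712
2 1.2260 1.2725 3.6183

phase 1: p=-0.1918, T=0.687, ωT=2.271909, cosh=4.900506, sinh=4.797391; start (x,ẋ)=(-0.019100, -0.299700) → end (x,ẋ)=(0.219749, 1.271199)
phase 2: p=0.2477, T=0.539, ωT=1.782473, cosh=3.056380, sinh=2.888159; start (x,ẋ)=(0.219749, 1.271199) → end (x,ẋ)=(1.272470, 3.618306)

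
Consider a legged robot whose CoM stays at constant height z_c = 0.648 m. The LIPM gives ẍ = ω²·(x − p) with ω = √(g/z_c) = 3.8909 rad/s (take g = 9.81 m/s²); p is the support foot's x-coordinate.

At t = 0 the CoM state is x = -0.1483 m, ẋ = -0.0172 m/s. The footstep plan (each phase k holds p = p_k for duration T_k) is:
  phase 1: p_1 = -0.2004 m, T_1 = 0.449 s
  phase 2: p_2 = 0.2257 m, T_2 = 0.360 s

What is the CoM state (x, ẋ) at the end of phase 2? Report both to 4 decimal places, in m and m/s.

x = -0.1351, ẋ = -1.0048

phase 1: p=-0.2004, T=0.449, ωT=1.747014, cosh=2.955870, sinh=2.781576; start (x,ẋ)=(-0.148300, -0.017200) → end (x,ẋ)=(-0.058695, 0.513029)
phase 2: p=0.2257, T=0.360, ωT=1.400724, cosh=2.152278, sinh=1.905859; start (x,ẋ)=(-0.058695, 0.513029) → end (x,ẋ)=(-0.135104, -1.004756)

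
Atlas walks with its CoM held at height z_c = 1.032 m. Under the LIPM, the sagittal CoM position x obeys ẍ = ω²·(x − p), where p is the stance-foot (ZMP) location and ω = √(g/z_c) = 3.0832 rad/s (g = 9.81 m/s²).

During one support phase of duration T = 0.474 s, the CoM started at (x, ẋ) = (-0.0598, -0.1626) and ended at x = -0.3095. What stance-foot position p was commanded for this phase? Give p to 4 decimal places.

p = 0.0519

ωT = 3.0832·0.474 = 1.461437; cosh(ωT) = 2.272027, sinh(ωT) = 2.040124
x(T) = p + (x₀−p)·cosh(ωT) + (ẋ₀/ω)·sinh(ωT) ⇒ p·(1 − cosh) = x(T) − x₀·cosh − (ẋ₀/ω)·sinh
numerator   = -0.3095 − (-0.0598)·2.272027 − (-0.1626/3.0832)·2.040124 = -0.066042
denominator = 1 − 2.272027 = -1.272027
p = -0.066042 / -1.272027 = 0.0519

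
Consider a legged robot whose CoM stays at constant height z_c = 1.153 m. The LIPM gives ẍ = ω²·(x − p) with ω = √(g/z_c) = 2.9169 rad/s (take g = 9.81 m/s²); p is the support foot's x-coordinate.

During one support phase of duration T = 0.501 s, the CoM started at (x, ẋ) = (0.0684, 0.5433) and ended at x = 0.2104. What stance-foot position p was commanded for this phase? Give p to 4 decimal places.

p = 0.2555

ωT = 2.9169·0.501 = 1.461367; cosh(ωT) = 2.271884, sinh(ωT) = 2.039965
x(T) = p + (x₀−p)·cosh(ωT) + (ẋ₀/ω)·sinh(ωT) ⇒ p·(1 − cosh) = x(T) − x₀·cosh − (ẋ₀/ω)·sinh
numerator   = 0.2104 − (0.0684)·2.271884 − (0.5433/2.9169)·2.039965 = -0.324960
denominator = 1 − 2.271884 = -1.271884
p = -0.324960 / -1.271884 = 0.2555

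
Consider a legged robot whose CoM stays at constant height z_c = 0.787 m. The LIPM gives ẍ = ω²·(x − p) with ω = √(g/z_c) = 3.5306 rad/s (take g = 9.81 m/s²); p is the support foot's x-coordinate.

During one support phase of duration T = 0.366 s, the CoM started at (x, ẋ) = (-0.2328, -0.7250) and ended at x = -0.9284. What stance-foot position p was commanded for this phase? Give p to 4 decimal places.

p = 0.1326

ωT = 3.5306·0.366 = 1.292200; cosh(ωT) = 1.957726, sinh(ωT) = 1.683060
x(T) = p + (x₀−p)·cosh(ωT) + (ẋ₀/ω)·sinh(ωT) ⇒ p·(1 − cosh) = x(T) − x₀·cosh − (ẋ₀/ω)·sinh
numerator   = -0.9284 − (-0.2328)·1.957726 − (-0.7250/3.5306)·1.683060 = -0.127029
denominator = 1 − 1.957726 = -0.957726
p = -0.127029 / -0.957726 = 0.1326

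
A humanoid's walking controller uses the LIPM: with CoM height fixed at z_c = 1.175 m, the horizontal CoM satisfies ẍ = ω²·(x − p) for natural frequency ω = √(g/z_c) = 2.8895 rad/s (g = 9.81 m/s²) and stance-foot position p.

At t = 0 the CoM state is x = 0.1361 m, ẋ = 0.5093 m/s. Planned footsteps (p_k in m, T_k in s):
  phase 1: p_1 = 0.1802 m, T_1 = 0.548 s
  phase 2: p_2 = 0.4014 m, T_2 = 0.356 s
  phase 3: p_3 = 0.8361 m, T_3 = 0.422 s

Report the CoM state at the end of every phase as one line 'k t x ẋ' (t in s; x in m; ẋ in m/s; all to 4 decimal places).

phase 1: p=0.1802, T=0.548, ωT=1.583446, cosh=2.538491, sinh=2.333224; start (x,ẋ)=(0.136100, 0.509300) → end (x,ẋ)=(0.479504, 0.995538)
phase 2: p=0.4014, T=0.356, ωT=1.028662, cosh=1.577403, sinh=1.219918; start (x,ẋ)=(0.479504, 0.995538) → end (x,ẋ)=(0.944907, 1.845677)
phase 3: p=0.8361, T=0.422, ωT=1.219369, cosh=1.840234, sinh=1.544817; start (x,ẋ)=(0.944907, 1.845677) → end (x,ẋ)=(2.023088, 3.882166)

1 0.5480 0.4795 0.9955
2 0.9040 0.9449 1.8457
3 1.3260 2.0231 3.8822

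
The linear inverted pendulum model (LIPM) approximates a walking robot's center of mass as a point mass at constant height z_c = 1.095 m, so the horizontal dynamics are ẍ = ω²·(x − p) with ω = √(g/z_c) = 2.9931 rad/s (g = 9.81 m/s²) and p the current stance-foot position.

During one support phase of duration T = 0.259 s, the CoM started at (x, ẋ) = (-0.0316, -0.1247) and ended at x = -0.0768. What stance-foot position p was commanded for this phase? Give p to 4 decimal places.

ωT = 2.9931·0.259 = 0.775213; cosh(ωT) = 1.315830, sinh(ωT) = 0.855224
x(T) = p + (x₀−p)·cosh(ωT) + (ẋ₀/ω)·sinh(ωT) ⇒ p·(1 − cosh) = x(T) − x₀·cosh − (ẋ₀/ω)·sinh
numerator   = -0.0768 − (-0.0316)·1.315830 − (-0.1247/2.9931)·0.855224 = 0.000411
denominator = 1 − 1.315830 = -0.315830
p = 0.000411 / -0.315830 = -0.0013

p = -0.0013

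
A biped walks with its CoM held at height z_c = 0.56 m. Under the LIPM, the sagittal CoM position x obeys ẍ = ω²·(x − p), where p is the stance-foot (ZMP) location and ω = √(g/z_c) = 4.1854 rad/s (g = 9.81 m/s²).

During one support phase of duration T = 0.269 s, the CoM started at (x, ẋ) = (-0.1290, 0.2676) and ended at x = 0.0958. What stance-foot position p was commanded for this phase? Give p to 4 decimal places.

ωT = 4.1854·0.269 = 1.125873; cosh(ωT) = 1.703638, sinh(ωT) = 1.379268
x(T) = p + (x₀−p)·cosh(ωT) + (ẋ₀/ω)·sinh(ωT) ⇒ p·(1 − cosh) = x(T) − x₀·cosh − (ẋ₀/ω)·sinh
numerator   = 0.0958 − (-0.1290)·1.703638 − (0.2676/4.1854)·1.379268 = 0.227384
denominator = 1 − 1.703638 = -0.703638
p = 0.227384 / -0.703638 = -0.3232

p = -0.3232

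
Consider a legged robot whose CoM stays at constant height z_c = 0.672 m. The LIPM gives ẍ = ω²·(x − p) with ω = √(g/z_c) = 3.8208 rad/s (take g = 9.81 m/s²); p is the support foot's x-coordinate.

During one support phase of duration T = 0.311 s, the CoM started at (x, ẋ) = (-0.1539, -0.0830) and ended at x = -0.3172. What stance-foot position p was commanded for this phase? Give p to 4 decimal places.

ωT = 3.8208·0.311 = 1.188269; cosh(ωT) = 1.793072, sinh(ωT) = 1.488324
x(T) = p + (x₀−p)·cosh(ωT) + (ẋ₀/ω)·sinh(ωT) ⇒ p·(1 − cosh) = x(T) − x₀·cosh − (ẋ₀/ω)·sinh
numerator   = -0.3172 − (-0.1539)·1.793072 − (-0.0830/3.8208)·1.488324 = -0.008915
denominator = 1 − 1.793072 = -0.793072
p = -0.008915 / -0.793072 = 0.0112

p = 0.0112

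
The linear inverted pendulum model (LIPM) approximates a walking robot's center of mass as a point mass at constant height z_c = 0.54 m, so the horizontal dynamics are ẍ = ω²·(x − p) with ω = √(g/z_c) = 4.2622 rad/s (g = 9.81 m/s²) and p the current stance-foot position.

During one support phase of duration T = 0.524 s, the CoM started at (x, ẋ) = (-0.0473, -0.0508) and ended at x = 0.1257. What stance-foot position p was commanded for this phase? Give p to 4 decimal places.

p = -0.1086

ωT = 4.2622·0.524 = 2.233393; cosh(ωT) = 4.719318, sinh(ωT) = 4.612154
x(T) = p + (x₀−p)·cosh(ωT) + (ẋ₀/ω)·sinh(ωT) ⇒ p·(1 − cosh) = x(T) − x₀·cosh − (ẋ₀/ω)·sinh
numerator   = 0.1257 − (-0.0473)·4.719318 − (-0.0508/4.2622)·4.612154 = 0.403895
denominator = 1 − 4.719318 = -3.719318
p = 0.403895 / -3.719318 = -0.1086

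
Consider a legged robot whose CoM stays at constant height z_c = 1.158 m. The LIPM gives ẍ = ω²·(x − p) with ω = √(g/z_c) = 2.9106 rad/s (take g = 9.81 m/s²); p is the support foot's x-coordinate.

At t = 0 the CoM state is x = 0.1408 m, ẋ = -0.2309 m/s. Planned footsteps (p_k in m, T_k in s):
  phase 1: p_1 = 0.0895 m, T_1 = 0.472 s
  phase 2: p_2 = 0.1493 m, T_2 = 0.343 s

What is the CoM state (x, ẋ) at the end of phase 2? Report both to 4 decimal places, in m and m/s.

phase 1: p=0.0895, T=0.472, ωT=1.373803, cosh=2.101744, sinh=1.848602; start (x,ẋ)=(0.140800, -0.230900) → end (x,ẋ)=(0.050669, -0.209271)
phase 2: p=0.1493, T=0.343, ωT=0.998336, cosh=1.541127, sinh=1.172635; start (x,ẋ)=(0.050669, -0.209271) → end (x,ẋ)=(-0.087016, -0.659149)

x = -0.0870, ẋ = -0.6591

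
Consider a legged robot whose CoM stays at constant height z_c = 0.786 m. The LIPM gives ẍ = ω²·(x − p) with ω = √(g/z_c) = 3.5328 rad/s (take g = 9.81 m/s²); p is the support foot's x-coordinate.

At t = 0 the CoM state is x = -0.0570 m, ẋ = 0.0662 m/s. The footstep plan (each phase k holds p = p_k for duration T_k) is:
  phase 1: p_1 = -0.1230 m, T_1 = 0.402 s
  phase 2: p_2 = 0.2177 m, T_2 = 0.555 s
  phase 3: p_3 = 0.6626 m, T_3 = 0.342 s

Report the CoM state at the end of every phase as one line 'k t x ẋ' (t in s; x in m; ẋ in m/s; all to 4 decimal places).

1 0.4020 0.0580 0.5992
2 0.9570 0.2298 0.2066
3 1.2990 -0.0372 -1.9540

phase 1: p=-0.1230, T=0.402, ωT=1.420186, cosh=2.189779, sinh=1.948110; start (x,ẋ)=(-0.057000, 0.066200) → end (x,ẋ)=(0.058030, 0.599194)
phase 2: p=0.2177, T=0.555, ωT=1.960704, cosh=3.622543, sinh=3.481784; start (x,ẋ)=(0.058030, 0.599194) → end (x,ẋ)=(0.229831, 0.206599)
phase 3: p=0.6626, T=0.342, ωT=1.208218, cosh=1.823121, sinh=1.524392; start (x,ẋ)=(0.229831, 0.206599) → end (x,ẋ)=(-0.037243, -1.953967)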